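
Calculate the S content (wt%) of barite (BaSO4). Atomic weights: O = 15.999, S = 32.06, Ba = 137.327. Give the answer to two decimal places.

Molar mass of BaSO4: 1*137.327 + 1*32.06 + 4*15.999 = 233.383 g/mol.
Mass of S per formula unit: 1 × 32.06 = 32.060 g.
Weight fraction S = 32.060 / 233.383 = 0.1374.

13.74 wt%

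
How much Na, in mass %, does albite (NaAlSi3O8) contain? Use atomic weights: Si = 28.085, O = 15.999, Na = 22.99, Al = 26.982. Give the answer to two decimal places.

Formula mass = 1×22.99 + 1×26.982 + 3×28.085 + 8×15.999 = 262.219 g/mol, of which 22.990 g is Na.
So Na makes up 22.990/262.219 = 0.0877 of the mass, i.e. 8.77%.

8.77 mass %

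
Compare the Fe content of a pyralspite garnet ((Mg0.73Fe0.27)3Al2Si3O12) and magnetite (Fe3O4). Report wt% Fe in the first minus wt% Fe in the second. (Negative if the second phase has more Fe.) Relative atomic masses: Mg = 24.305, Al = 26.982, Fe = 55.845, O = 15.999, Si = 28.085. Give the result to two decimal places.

-61.81 percentage points

First mineral: 45.234 g Fe in 428.669 g formula = 10.55 wt% Fe.
Second mineral: 167.535 g Fe in 231.531 g formula = 72.36 wt% Fe.
10.55% − 72.36% gives a difference of -61.81 percentage points.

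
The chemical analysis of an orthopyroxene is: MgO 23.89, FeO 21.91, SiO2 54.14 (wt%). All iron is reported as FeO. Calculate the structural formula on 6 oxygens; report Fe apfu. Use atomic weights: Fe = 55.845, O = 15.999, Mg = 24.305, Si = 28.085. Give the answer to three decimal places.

MgO (M=40.304): mol = 0.59275; Mg = 0.59275, O = 0.59275.
FeO (M=71.844): mol = 0.30497; Fe = 0.30497, O = 0.30497.
SiO2 (M=60.083): mol = 0.90109; Si = 0.90109, O = 1.80218.
ΣO = 2.69990; factor = 6/ΣO = 2.22230.
Fe apfu = 0.30497 × 2.22230 = 0.678.

0.678 Fe apfu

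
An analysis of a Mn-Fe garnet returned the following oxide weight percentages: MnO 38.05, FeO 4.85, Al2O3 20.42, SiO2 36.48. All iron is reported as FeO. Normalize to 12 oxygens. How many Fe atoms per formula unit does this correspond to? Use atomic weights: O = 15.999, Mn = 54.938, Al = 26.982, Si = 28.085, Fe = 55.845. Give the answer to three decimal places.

0.335 Fe apfu

MnO (M=70.937): mol = 0.53639; Mn = 0.53639, O = 0.53639.
FeO (M=71.844): mol = 0.06751; Fe = 0.06751, O = 0.06751.
Al2O3 (M=101.961): mol = 0.20027; Al = 0.40054, O = 0.60081.
SiO2 (M=60.083): mol = 0.60716; Si = 0.60716, O = 1.21432.
ΣO = 2.41903; factor = 12/ΣO = 4.96067.
Fe apfu = 0.06751 × 4.96067 = 0.335.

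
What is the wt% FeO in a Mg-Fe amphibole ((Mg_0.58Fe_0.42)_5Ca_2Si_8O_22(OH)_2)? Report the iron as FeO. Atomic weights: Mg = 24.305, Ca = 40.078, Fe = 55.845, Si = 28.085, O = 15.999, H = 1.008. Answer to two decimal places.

M((Mg_0.58Fe_0.42)_5Ca_2Si_8O_22(OH)_2) = 878.587 g/mol; M(FeO) = 71.844 g/mol.
Moles FeO per formula unit = 2.10 Fe ÷ 1 = 2.1000.
FeO fraction = (2.1000 × 71.844) / 878.587 = 150.872/878.587 = 0.1717.

17.17 wt%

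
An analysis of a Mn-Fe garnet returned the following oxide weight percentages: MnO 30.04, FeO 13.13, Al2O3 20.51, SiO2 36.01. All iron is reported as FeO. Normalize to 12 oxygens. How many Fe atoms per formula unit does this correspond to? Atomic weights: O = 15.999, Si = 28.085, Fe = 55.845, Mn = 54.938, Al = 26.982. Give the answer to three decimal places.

0.911 Fe apfu

30.04 wt% MnO ÷ 70.937 g/mol = 0.42347 mol, giving 0.42347 Mn and 0.42347 O.
13.13 wt% FeO ÷ 71.844 g/mol = 0.18276 mol, giving 0.18276 Fe and 0.18276 O.
20.51 wt% Al2O3 ÷ 101.961 g/mol = 0.20116 mol, giving 0.40232 Al and 0.60348 O.
36.01 wt% SiO2 ÷ 60.083 g/mol = 0.59934 mol, giving 0.59934 Si and 1.19868 O.
Oxygen sums to 2.40839; scaling by 12/2.40839 = 4.98258 puts the formula on 12 O.
Fe: 0.18276 × 4.98258 = 0.911 atoms per formula unit.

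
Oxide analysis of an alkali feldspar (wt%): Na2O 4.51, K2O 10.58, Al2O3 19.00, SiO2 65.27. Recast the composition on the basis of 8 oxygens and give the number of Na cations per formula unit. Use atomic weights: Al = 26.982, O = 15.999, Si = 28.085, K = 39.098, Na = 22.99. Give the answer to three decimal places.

0.399 Na apfu

4.51 wt% Na2O ÷ 61.979 g/mol = 0.07277 mol, giving 0.14554 Na and 0.07277 O.
10.58 wt% K2O ÷ 94.195 g/mol = 0.11232 mol, giving 0.22464 K and 0.11232 O.
19.00 wt% Al2O3 ÷ 101.961 g/mol = 0.18635 mol, giving 0.37270 Al and 0.55905 O.
65.27 wt% SiO2 ÷ 60.083 g/mol = 1.08633 mol, giving 1.08633 Si and 2.17266 O.
Oxygen sums to 2.91680; scaling by 8/2.91680 = 2.74273 puts the formula on 8 O.
Na: 0.14554 × 2.74273 = 0.399 atoms per formula unit.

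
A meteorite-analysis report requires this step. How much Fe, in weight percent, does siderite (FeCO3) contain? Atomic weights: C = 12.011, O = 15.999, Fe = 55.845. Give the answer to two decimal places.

Formula mass = 1*55.845 + 1*12.011 + 3*15.999 = 115.853 g/mol, of which 55.845 g is Fe.
So Fe makes up 55.845/115.853 = 0.4820 of the mass, i.e. 48.20%.

48.20 weight percent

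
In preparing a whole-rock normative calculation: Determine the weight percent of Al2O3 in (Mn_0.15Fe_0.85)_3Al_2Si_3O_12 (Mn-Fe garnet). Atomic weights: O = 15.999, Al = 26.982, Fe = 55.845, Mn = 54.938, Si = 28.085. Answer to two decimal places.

M((Mn_0.15Fe_0.85)_3Al_2Si_3O_12) = 497.334 g/mol; M(Al2O3) = 101.961 g/mol.
Moles Al2O3 per formula unit = 2 Al ÷ 2 = 1.0000.
Al2O3 fraction = (1.0000 × 101.961) / 497.334 = 101.961/497.334 = 0.2050.

20.50 wt%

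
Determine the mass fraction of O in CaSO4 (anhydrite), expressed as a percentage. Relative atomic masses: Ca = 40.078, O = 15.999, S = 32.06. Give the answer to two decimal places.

M(CaSO4) = 136.134 g/mol.
O contributes 4 × 15.999 = 63.996 g per mole.
63.996/136.134 = 0.4701 → 47.01%.

47.01 wt%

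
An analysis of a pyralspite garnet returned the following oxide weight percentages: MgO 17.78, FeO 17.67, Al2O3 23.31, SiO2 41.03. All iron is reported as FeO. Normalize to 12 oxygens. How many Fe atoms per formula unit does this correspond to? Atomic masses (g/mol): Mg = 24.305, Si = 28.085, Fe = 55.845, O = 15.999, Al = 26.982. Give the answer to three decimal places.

17.78 wt% MgO ÷ 40.304 g/mol = 0.44115 mol, giving 0.44115 Mg and 0.44115 O.
17.67 wt% FeO ÷ 71.844 g/mol = 0.24595 mol, giving 0.24595 Fe and 0.24595 O.
23.31 wt% Al2O3 ÷ 101.961 g/mol = 0.22862 mol, giving 0.45724 Al and 0.68586 O.
41.03 wt% SiO2 ÷ 60.083 g/mol = 0.68289 mol, giving 0.68289 Si and 1.36578 O.
Oxygen sums to 2.73874; scaling by 12/2.73874 = 4.38158 puts the formula on 12 O.
Fe: 0.24595 × 4.38158 = 1.078 atoms per formula unit.

1.078 Fe apfu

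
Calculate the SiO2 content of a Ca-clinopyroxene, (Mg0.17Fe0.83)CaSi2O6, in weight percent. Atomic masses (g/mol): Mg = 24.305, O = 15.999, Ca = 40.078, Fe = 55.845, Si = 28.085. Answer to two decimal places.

M((Mg0.17Fe0.83)CaSi2O6) = 242.725 g/mol; M(SiO2) = 60.083 g/mol.
Moles SiO2 per formula unit = 2 Si ÷ 1 = 2.0000.
SiO2 fraction = (2.0000 × 60.083) / 242.725 = 120.166/242.725 = 0.4951.

49.51 wt%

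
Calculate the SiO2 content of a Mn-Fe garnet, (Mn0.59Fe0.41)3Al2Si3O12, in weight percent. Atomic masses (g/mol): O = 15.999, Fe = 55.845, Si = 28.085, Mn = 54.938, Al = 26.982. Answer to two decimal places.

36.33 wt%

M((Mn0.59Fe0.41)3Al2Si3O12) = 496.137 g/mol; M(SiO2) = 60.083 g/mol.
Moles SiO2 per formula unit = 3 Si ÷ 1 = 3.0000.
SiO2 fraction = (3.0000 × 60.083) / 496.137 = 180.249/496.137 = 0.3633.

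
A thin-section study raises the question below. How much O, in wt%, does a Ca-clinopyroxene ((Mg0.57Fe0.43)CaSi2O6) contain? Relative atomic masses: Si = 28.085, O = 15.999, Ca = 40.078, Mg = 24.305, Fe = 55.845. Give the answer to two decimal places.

41.72 wt%

M((Mg0.57Fe0.43)CaSi2O6) = 230.109 g/mol.
O contributes 6 × 15.999 = 95.994 g per mole.
95.994/230.109 = 0.4172 → 41.72%.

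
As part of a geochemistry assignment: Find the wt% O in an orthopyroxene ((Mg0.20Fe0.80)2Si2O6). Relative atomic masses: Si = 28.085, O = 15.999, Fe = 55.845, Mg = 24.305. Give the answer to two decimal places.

38.21 weight percent

Molar mass of (Mg0.20Fe0.80)2Si2O6: 0.40*24.305 + 1.60*55.845 + 2*28.085 + 6*15.999 = 251.238 g/mol.
Mass of O per formula unit: 6 × 15.999 = 95.994 g.
Weight fraction O = 95.994 / 251.238 = 0.3821.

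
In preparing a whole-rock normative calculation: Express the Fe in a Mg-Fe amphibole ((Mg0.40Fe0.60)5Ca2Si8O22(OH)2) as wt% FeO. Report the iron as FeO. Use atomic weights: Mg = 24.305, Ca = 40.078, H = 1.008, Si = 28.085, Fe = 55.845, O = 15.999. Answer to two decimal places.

Formula mass = 906.973 g/mol.
3 Fe → 3.0000 mol FeO per formula unit; M(FeO) = 71.844, so FeO mass = 215.532 g.
215.532/906.973 × 100 = 23.76 wt%.

23.76 wt%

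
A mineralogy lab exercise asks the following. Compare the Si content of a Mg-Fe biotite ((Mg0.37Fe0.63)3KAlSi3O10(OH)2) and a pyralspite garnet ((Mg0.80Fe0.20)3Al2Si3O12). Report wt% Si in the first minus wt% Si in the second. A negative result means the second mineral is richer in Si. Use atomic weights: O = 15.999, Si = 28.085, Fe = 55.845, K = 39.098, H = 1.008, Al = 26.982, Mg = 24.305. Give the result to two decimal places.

-2.29 percentage points

M((Mg0.37Fe0.63)3KAlSi3O10(OH)2) = 476.865 g/mol, so wt% Si = 84.255/476.865 × 100 = 17.67%.
M((Mg0.80Fe0.20)3Al2Si3O12) = 422.046 g/mol, so wt% Si = 84.255/422.046 × 100 = 19.96%.
17.67 − 19.96 = -2.29 pp.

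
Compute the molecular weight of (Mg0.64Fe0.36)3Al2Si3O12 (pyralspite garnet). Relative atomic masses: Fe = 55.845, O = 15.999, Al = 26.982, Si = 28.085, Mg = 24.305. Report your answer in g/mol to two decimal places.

Mg: 1.92 × 24.305 = 46.6656
Fe: 1.08 × 55.845 = 60.3126
Al: 2 × 26.982 = 53.9640
Si: 3 × 28.085 = 84.2550
O: 12 × 15.999 = 191.9880
Summing the contributions gives the formula mass.

437.19 g/mol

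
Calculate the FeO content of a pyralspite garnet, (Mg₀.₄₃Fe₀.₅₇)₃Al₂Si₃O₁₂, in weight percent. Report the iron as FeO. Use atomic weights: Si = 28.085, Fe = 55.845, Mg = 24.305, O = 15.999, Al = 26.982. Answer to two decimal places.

26.88 wt%

M((Mg₀.₄₃Fe₀.₅₇)₃Al₂Si₃O₁₂) = 457.055 g/mol; M(FeO) = 71.844 g/mol.
Moles FeO per formula unit = 1.71 Fe ÷ 1 = 1.7100.
FeO fraction = (1.7100 × 71.844) / 457.055 = 122.853/457.055 = 0.2688.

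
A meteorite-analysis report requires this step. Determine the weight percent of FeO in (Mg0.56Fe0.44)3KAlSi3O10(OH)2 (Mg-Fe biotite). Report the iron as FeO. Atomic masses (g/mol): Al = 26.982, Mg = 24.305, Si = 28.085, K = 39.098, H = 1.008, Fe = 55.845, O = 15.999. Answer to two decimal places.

Molar mass of (Mg0.56Fe0.44)3KAlSi3O10(OH)2 = 1.68×24.305 + 1.32×55.845 + 1×39.098 + 1×26.982 + 3×28.085 + 12×15.999 + 2×1.008 = 458.887 g/mol.
Each formula unit contains 1.32 Fe, equivalent to 1.32/1 = 1.3200 mol FeO.
M(FeO) = 1×55.845 + 1×15.999 = 71.844 g/mol.
Mass of FeO per formula unit = 1.3200 × 71.844 = 94.834 g.
FeO wt% = 94.834 / 458.887 × 100 = 20.67%.

20.67 wt%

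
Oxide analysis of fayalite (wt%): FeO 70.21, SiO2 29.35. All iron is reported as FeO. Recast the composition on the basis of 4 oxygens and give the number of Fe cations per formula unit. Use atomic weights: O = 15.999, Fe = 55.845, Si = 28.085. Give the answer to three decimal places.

2.000 Fe apfu

70.21 wt% FeO ÷ 71.844 g/mol = 0.97726 mol, giving 0.97726 Fe and 0.97726 O.
29.35 wt% SiO2 ÷ 60.083 g/mol = 0.48849 mol, giving 0.48849 Si and 0.97698 O.
Oxygen sums to 1.95424; scaling by 4/1.95424 = 2.04683 puts the formula on 4 O.
Fe: 0.97726 × 2.04683 = 2.000 atoms per formula unit.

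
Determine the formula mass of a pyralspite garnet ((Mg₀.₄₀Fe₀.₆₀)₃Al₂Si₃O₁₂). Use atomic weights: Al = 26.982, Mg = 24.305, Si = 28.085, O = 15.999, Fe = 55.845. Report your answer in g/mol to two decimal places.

M = 1.20(24.305) + 1.80(55.845) + 2(26.982) + 3(28.085) + 12(15.999)

459.89 g/mol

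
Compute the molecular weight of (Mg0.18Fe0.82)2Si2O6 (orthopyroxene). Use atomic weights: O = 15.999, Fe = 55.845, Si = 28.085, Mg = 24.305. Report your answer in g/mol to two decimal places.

Mg: 0.36 × 24.305 = 8.7498
Fe: 1.64 × 55.845 = 91.5858
Si: 2 × 28.085 = 56.1700
O: 6 × 15.999 = 95.9940
Summing the contributions gives the formula mass.

252.50 g/mol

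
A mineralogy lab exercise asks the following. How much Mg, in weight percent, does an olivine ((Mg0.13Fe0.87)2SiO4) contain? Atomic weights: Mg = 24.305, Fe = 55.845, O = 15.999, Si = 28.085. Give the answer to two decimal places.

Formula mass = 0.26·24.305 + 1.74·55.845 + 1·28.085 + 4·15.999 = 195.571 g/mol, of which 6.319 g is Mg.
So Mg makes up 6.319/195.571 = 0.0323 of the mass, i.e. 3.23%.

3.23 weight percent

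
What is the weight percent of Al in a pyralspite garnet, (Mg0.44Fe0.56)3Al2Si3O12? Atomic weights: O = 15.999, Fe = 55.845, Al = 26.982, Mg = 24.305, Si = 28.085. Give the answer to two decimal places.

Molar mass of (Mg0.44Fe0.56)3Al2Si3O12: 1.32·24.305 + 1.68·55.845 + 2·26.982 + 3·28.085 + 12·15.999 = 456.109 g/mol.
Mass of Al per formula unit: 2 × 26.982 = 53.964 g.
Weight fraction Al = 53.964 / 456.109 = 0.1183.

11.83 weight percent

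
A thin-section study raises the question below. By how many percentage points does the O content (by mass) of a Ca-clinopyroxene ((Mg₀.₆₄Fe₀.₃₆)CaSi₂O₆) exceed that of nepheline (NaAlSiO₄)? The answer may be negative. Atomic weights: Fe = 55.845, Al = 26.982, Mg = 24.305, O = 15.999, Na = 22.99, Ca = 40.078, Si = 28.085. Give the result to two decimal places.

O in (Mg₀.₆₄Fe₀.₃₆)CaSi₂O₆: molar mass 227.901 g/mol; 6×15.999 = 95.994 g → 42.12 wt%.
O in NaAlSiO₄: molar mass 142.053 g/mol; 4×15.999 = 63.996 g → 45.05 wt%.
Difference = 42.12 − 45.05 = -2.93 percentage points.

-2.93 percentage points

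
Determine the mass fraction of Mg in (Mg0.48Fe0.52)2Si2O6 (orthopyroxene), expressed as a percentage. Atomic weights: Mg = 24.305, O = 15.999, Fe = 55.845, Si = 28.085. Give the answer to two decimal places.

9.99 weight percent

Molar mass of (Mg0.48Fe0.52)2Si2O6: 0.96*24.305 + 1.04*55.845 + 2*28.085 + 6*15.999 = 233.576 g/mol.
Mass of Mg per formula unit: 0.96 × 24.305 = 23.333 g.
Weight fraction Mg = 23.333 / 233.576 = 0.0999.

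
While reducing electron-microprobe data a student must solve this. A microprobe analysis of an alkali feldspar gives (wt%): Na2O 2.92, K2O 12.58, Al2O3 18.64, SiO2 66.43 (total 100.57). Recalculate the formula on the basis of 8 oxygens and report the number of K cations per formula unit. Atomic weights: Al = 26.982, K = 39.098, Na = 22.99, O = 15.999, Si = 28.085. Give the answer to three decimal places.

0.727 K apfu

Na2O: 2.92/61.979 = 0.04711 mol → 0.09422 mol Na, 0.04711 mol O.
K2O: 12.58/94.195 = 0.13355 mol → 0.26710 mol K, 0.13355 mol O.
Al2O3: 18.64/101.961 = 0.18281 mol → 0.36562 mol Al, 0.54843 mol O.
SiO2: 66.43/60.083 = 1.10564 mol → 1.10564 mol Si, 2.21128 mol O.
Total oxygen = 2.94037 mol. Normalization factor = 8/2.94037 = 2.72075.
K per 8 O = 0.26710 × 2.72075 = 0.727.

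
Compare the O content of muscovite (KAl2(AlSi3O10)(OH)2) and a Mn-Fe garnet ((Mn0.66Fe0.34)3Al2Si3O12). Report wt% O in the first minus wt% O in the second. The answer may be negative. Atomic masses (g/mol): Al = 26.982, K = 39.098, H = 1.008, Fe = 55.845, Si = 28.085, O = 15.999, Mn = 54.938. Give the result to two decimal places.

9.49 percentage points

O in KAl2(AlSi3O10)(OH)2: molar mass 398.303 g/mol; 12×15.999 = 191.988 g → 48.20 wt%.
O in (Mn0.66Fe0.34)3Al2Si3O12: molar mass 495.946 g/mol; 12×15.999 = 191.988 g → 38.71 wt%.
Difference = 48.20 − 38.71 = 9.49 percentage points.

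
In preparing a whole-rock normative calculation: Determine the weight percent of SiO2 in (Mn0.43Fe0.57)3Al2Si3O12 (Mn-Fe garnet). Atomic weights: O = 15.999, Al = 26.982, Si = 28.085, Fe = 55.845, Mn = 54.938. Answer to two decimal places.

36.30 wt%

Formula mass = 496.572 g/mol.
3 Si → 3.0000 mol SiO2 per formula unit; M(SiO2) = 60.083, so SiO2 mass = 180.249 g.
180.249/496.572 × 100 = 36.30 wt%.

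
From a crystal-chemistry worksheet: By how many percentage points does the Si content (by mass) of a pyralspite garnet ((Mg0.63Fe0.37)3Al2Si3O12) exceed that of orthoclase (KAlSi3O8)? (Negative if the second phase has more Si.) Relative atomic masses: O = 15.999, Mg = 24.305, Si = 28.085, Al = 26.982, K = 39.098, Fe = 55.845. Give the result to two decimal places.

M((Mg0.63Fe0.37)3Al2Si3O12) = 438.131 g/mol, so wt% Si = 84.255/438.131 × 100 = 19.23%.
M(KAlSi3O8) = 278.327 g/mol, so wt% Si = 84.255/278.327 × 100 = 30.27%.
19.23 − 30.27 = -11.04 pp.

-11.04 percentage points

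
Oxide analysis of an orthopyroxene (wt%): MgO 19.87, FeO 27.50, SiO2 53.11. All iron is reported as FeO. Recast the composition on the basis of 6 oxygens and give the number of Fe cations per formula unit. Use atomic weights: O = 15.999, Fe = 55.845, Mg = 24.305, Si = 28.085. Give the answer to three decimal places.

19.87 wt% MgO ÷ 40.304 g/mol = 0.49300 mol, giving 0.49300 Mg and 0.49300 O.
27.50 wt% FeO ÷ 71.844 g/mol = 0.38277 mol, giving 0.38277 Fe and 0.38277 O.
53.11 wt% SiO2 ÷ 60.083 g/mol = 0.88394 mol, giving 0.88394 Si and 1.76788 O.
Oxygen sums to 2.64365; scaling by 6/2.64365 = 2.26959 puts the formula on 6 O.
Fe: 0.38277 × 2.26959 = 0.869 atoms per formula unit.

0.869 Fe apfu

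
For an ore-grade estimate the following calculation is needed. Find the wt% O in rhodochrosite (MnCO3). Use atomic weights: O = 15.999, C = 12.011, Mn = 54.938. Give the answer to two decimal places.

41.76 weight percent

Formula mass = 1*54.938 + 1*12.011 + 3*15.999 = 114.946 g/mol, of which 47.997 g is O.
So O makes up 47.997/114.946 = 0.4176 of the mass, i.e. 41.76%.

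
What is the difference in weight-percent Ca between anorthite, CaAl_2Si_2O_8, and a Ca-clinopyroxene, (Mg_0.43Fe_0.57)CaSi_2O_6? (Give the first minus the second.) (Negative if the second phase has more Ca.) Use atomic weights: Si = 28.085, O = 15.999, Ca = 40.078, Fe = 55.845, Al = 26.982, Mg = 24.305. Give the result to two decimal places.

Ca in CaAl_2Si_2O_8: molar mass 278.204 g/mol; 1×40.078 = 40.078 g → 14.41 wt%.
Ca in (Mg_0.43Fe_0.57)CaSi_2O_6: molar mass 234.525 g/mol; 1×40.078 = 40.078 g → 17.09 wt%.
Difference = 14.41 − 17.09 = -2.68 percentage points.

-2.68 percentage points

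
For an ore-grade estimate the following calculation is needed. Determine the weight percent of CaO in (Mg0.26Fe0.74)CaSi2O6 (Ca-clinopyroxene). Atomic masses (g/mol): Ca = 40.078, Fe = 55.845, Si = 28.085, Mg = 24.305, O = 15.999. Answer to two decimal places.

Molar mass of (Mg0.26Fe0.74)CaSi2O6 = 0.26·24.305 + 0.74·55.845 + 1·40.078 + 2·28.085 + 6·15.999 = 239.887 g/mol.
Each formula unit contains 1 Ca, equivalent to 1/1 = 1.0000 mol CaO.
M(CaO) = 1×40.078 + 1×15.999 = 56.077 g/mol.
Mass of CaO per formula unit = 1.0000 × 56.077 = 56.077 g.
CaO wt% = 56.077 / 239.887 × 100 = 23.38%.

23.38 wt%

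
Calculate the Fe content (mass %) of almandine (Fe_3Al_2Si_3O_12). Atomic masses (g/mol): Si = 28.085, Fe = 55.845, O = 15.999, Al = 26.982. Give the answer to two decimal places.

33.66 mass %

Formula mass = 3×55.845 + 2×26.982 + 3×28.085 + 12×15.999 = 497.742 g/mol, of which 167.535 g is Fe.
So Fe makes up 167.535/497.742 = 0.3366 of the mass, i.e. 33.66%.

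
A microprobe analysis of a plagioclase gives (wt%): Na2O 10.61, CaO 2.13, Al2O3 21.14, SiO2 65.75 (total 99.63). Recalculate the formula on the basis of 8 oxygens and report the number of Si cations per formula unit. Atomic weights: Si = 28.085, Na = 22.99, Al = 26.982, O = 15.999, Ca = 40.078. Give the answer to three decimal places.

Na2O: 10.61/61.979 = 0.17119 mol → 0.34238 mol Na, 0.17119 mol O.
CaO: 2.13/56.077 = 0.03798 mol → 0.03798 mol Ca, 0.03798 mol O.
Al2O3: 21.14/101.961 = 0.20733 mol → 0.41466 mol Al, 0.62199 mol O.
SiO2: 65.75/60.083 = 1.09432 mol → 1.09432 mol Si, 2.18864 mol O.
Total oxygen = 3.01980 mol. Normalization factor = 8/3.01980 = 2.64918.
Si per 8 O = 1.09432 × 2.64918 = 2.899.

2.899 Si apfu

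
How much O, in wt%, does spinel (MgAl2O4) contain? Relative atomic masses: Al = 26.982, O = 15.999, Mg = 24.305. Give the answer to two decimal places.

M(MgAl2O4) = 142.265 g/mol.
O contributes 4 × 15.999 = 63.996 g per mole.
63.996/142.265 = 0.4498 → 44.98%.

44.98 wt%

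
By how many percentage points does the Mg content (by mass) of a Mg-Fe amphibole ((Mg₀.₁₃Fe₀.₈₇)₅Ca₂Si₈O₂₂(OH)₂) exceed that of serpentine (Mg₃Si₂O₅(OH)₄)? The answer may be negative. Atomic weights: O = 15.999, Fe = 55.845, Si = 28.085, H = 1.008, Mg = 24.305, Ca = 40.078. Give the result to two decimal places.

-24.65 percentage points

First mineral: 15.798 g Mg in 949.552 g formula = 1.66 wt% Mg.
Second mineral: 72.915 g Mg in 277.108 g formula = 26.31 wt% Mg.
1.66% − 26.31% gives a difference of -24.65 percentage points.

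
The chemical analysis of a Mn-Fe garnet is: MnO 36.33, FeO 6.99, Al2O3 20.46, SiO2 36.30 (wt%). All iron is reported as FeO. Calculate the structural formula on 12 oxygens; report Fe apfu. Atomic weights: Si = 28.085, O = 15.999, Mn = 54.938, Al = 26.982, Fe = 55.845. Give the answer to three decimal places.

0.482 Fe apfu

36.33 wt% MnO ÷ 70.937 g/mol = 0.51214 mol, giving 0.51214 Mn and 0.51214 O.
6.99 wt% FeO ÷ 71.844 g/mol = 0.09729 mol, giving 0.09729 Fe and 0.09729 O.
20.46 wt% Al2O3 ÷ 101.961 g/mol = 0.20066 mol, giving 0.40132 Al and 0.60198 O.
36.30 wt% SiO2 ÷ 60.083 g/mol = 0.60416 mol, giving 0.60416 Si and 1.20832 O.
Oxygen sums to 2.41973; scaling by 12/2.41973 = 4.95923 puts the formula on 12 O.
Fe: 0.09729 × 4.95923 = 0.482 atoms per formula unit.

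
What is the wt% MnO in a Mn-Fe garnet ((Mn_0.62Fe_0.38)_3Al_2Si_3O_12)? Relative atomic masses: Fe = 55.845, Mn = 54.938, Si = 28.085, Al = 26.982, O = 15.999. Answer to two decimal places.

Molar mass of (Mn_0.62Fe_0.38)_3Al_2Si_3O_12 = 1.86·54.938 + 1.14·55.845 + 2·26.982 + 3·28.085 + 12·15.999 = 496.055 g/mol.
Each formula unit contains 1.86 Mn, equivalent to 1.86/1 = 1.8600 mol MnO.
M(MnO) = 1×54.938 + 1×15.999 = 70.937 g/mol.
Mass of MnO per formula unit = 1.8600 × 70.937 = 131.943 g.
MnO wt% = 131.943 / 496.055 × 100 = 26.60%.

26.60 wt%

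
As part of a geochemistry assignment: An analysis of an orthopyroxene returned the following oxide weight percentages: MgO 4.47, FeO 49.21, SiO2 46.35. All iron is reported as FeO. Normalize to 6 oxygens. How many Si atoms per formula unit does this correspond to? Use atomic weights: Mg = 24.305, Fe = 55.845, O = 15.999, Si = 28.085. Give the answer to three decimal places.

1.979 Si apfu

MgO: 4.47/40.304 = 0.11091 mol → 0.11091 mol Mg, 0.11091 mol O.
FeO: 49.21/71.844 = 0.68496 mol → 0.68496 mol Fe, 0.68496 mol O.
SiO2: 46.35/60.083 = 0.77143 mol → 0.77143 mol Si, 1.54286 mol O.
Total oxygen = 2.33873 mol. Normalization factor = 6/2.33873 = 2.56549.
Si per 6 O = 0.77143 × 2.56549 = 1.979.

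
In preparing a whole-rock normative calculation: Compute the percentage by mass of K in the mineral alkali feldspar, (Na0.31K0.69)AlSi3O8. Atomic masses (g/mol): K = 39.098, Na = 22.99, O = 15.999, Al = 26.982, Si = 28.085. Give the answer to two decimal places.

9.87 wt%

Formula mass = 0.31·22.99 + 0.69·39.098 + 1·26.982 + 3·28.085 + 8·15.999 = 273.334 g/mol, of which 26.978 g is K.
So K makes up 26.978/273.334 = 0.0987 of the mass, i.e. 9.87%.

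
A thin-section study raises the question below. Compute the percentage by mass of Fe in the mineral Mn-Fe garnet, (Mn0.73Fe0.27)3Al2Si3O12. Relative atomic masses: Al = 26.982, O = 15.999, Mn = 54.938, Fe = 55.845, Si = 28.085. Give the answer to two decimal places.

9.12 weight percent

Molar mass of (Mn0.73Fe0.27)3Al2Si3O12: 2.19*54.938 + 0.81*55.845 + 2*26.982 + 3*28.085 + 12*15.999 = 495.756 g/mol.
Mass of Fe per formula unit: 0.81 × 55.845 = 45.234 g.
Weight fraction Fe = 45.234 / 495.756 = 0.0912.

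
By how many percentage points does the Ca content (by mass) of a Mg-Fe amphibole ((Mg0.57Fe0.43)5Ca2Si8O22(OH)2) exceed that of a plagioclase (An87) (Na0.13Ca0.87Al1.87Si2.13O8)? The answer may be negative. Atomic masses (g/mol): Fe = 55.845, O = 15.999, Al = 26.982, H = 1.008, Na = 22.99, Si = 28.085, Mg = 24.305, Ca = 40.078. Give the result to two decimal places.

Ca in (Mg0.57Fe0.43)5Ca2Si8O22(OH)2: molar mass 880.164 g/mol; 2×40.078 = 80.156 g → 9.11 wt%.
Ca in Na0.13Ca0.87Al1.87Si2.13O8: molar mass 276.126 g/mol; 0.87×40.078 = 34.868 g → 12.63 wt%.
Difference = 9.11 − 12.63 = -3.52 percentage points.

-3.52 percentage points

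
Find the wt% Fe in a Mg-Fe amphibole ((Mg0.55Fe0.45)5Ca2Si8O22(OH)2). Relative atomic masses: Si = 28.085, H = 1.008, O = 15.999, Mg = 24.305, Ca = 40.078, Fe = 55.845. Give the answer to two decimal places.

M((Mg0.55Fe0.45)5Ca2Si8O22(OH)2) = 883.318 g/mol.
Fe contributes 2.25 × 55.845 = 125.651 g per mole.
125.651/883.318 = 0.1422 → 14.22%.

14.22 weight percent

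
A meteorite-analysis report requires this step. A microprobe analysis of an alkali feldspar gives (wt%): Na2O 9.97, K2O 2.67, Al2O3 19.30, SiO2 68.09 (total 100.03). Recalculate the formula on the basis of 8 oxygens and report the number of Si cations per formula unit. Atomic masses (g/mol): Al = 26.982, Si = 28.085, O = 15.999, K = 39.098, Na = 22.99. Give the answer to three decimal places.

Na2O: 9.97/61.979 = 0.16086 mol → 0.32172 mol Na, 0.16086 mol O.
K2O: 2.67/94.195 = 0.02835 mol → 0.05670 mol K, 0.02835 mol O.
Al2O3: 19.30/101.961 = 0.18929 mol → 0.37858 mol Al, 0.56787 mol O.
SiO2: 68.09/60.083 = 1.13327 mol → 1.13327 mol Si, 2.26654 mol O.
Total oxygen = 3.02362 mol. Normalization factor = 8/3.02362 = 2.64584.
Si per 8 O = 1.13327 × 2.64584 = 2.998.

2.998 Si apfu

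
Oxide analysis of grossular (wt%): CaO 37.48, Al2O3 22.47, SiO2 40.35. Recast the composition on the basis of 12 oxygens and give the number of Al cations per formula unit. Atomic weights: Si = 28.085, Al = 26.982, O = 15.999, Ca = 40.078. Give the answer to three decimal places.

CaO (M=56.077): mol = 0.66837; Ca = 0.66837, O = 0.66837.
Al2O3 (M=101.961): mol = 0.22038; Al = 0.44076, O = 0.66114.
SiO2 (M=60.083): mol = 0.67157; Si = 0.67157, O = 1.34314.
ΣO = 2.67265; factor = 12/ΣO = 4.48993.
Al apfu = 0.44076 × 4.48993 = 1.979.

1.979 Al apfu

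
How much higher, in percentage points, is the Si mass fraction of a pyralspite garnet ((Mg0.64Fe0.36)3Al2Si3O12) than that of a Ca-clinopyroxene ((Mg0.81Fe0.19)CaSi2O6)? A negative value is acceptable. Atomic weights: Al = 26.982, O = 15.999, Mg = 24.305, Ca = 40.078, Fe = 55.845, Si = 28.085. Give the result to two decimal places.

-5.97 percentage points

Si in (Mg0.64Fe0.36)3Al2Si3O12: molar mass 437.185 g/mol; 3×28.085 = 84.255 g → 19.27 wt%.
Si in (Mg0.81Fe0.19)CaSi2O6: molar mass 222.540 g/mol; 2×28.085 = 56.170 g → 25.24 wt%.
Difference = 19.27 − 25.24 = -5.97 percentage points.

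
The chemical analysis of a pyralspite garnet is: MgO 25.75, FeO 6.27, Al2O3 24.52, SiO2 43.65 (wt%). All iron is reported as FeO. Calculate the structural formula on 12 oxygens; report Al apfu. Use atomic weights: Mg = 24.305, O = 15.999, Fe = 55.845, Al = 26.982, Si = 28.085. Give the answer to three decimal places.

MgO: 25.75/40.304 = 0.63889 mol → 0.63889 mol Mg, 0.63889 mol O.
FeO: 6.27/71.844 = 0.08727 mol → 0.08727 mol Fe, 0.08727 mol O.
Al2O3: 24.52/101.961 = 0.24048 mol → 0.48096 mol Al, 0.72144 mol O.
SiO2: 43.65/60.083 = 0.72650 mol → 0.72650 mol Si, 1.45300 mol O.
Total oxygen = 2.90060 mol. Normalization factor = 12/2.90060 = 4.13708.
Al per 12 O = 0.48096 × 4.13708 = 1.990.

1.990 Al apfu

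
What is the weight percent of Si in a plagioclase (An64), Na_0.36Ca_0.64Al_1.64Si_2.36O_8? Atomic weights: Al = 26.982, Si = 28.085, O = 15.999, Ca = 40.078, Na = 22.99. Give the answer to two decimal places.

Molar mass of Na_0.36Ca_0.64Al_1.64Si_2.36O_8: 0.36·22.99 + 0.64·40.078 + 1.64·26.982 + 2.36·28.085 + 8·15.999 = 272.449 g/mol.
Mass of Si per formula unit: 2.36 × 28.085 = 66.281 g.
Weight fraction Si = 66.281 / 272.449 = 0.2433.

24.33 mass %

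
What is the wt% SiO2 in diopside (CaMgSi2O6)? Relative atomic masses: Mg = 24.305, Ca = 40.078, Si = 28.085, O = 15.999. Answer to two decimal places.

M(CaMgSi2O6) = 216.547 g/mol; M(SiO2) = 60.083 g/mol.
Moles SiO2 per formula unit = 2 Si ÷ 1 = 2.0000.
SiO2 fraction = (2.0000 × 60.083) / 216.547 = 120.166/216.547 = 0.5549.

55.49 wt%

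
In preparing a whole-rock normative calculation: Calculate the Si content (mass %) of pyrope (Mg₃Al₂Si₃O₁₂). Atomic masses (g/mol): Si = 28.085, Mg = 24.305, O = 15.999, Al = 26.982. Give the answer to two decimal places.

20.90 mass %

M(Mg₃Al₂Si₃O₁₂) = 403.122 g/mol.
Si contributes 3 × 28.085 = 84.255 g per mole.
84.255/403.122 = 0.2090 → 20.90%.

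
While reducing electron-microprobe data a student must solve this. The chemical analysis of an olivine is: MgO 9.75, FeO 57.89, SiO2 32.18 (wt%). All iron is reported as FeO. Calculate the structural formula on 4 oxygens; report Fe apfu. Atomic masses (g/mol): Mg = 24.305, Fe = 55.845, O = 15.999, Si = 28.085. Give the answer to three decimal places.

MgO (M=40.304): mol = 0.24191; Mg = 0.24191, O = 0.24191.
FeO (M=71.844): mol = 0.80577; Fe = 0.80577, O = 0.80577.
SiO2 (M=60.083): mol = 0.53559; Si = 0.53559, O = 1.07118.
ΣO = 2.11886; factor = 4/ΣO = 1.88781.
Fe apfu = 0.80577 × 1.88781 = 1.521.

1.521 Fe apfu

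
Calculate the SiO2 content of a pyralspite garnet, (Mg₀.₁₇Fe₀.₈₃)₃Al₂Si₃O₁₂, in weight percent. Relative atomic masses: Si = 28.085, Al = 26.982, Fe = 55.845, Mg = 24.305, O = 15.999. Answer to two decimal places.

M((Mg₀.₁₇Fe₀.₈₃)₃Al₂Si₃O₁₂) = 481.657 g/mol; M(SiO2) = 60.083 g/mol.
Moles SiO2 per formula unit = 3 Si ÷ 1 = 3.0000.
SiO2 fraction = (3.0000 × 60.083) / 481.657 = 180.249/481.657 = 0.3742.

37.42 wt%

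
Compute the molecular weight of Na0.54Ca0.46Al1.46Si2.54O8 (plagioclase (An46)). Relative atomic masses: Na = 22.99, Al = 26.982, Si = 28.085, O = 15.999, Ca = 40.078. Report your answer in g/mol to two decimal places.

269.57 g/mol

Na: 0.54 × 22.99 = 12.4146
Ca: 0.46 × 40.078 = 18.4359
Al: 1.46 × 26.982 = 39.3937
Si: 2.54 × 28.085 = 71.3359
O: 8 × 15.999 = 127.9920
Summing the contributions gives the formula mass.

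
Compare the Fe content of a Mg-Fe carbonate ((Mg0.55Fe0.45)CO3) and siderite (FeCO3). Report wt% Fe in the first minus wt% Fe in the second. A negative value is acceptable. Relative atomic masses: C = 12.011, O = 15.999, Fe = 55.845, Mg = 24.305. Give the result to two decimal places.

-22.69 percentage points

First mineral: 25.130 g Fe in 98.506 g formula = 25.51 wt% Fe.
Second mineral: 55.845 g Fe in 115.853 g formula = 48.20 wt% Fe.
25.51% − 48.20% gives a difference of -22.69 percentage points.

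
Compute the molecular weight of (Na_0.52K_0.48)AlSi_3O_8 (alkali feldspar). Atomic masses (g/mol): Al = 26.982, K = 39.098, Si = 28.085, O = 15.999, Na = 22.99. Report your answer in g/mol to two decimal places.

The formula mass is the sum 0.52(22.99) + 0.48(39.098) + 1(26.982) + 3(28.085) + 8(15.999).

269.95 g/mol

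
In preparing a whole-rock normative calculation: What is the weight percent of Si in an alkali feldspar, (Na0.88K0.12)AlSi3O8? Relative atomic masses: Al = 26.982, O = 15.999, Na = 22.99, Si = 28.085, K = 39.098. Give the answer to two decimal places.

M((Na0.88K0.12)AlSi3O8) = 264.152 g/mol.
Si contributes 3 × 28.085 = 84.255 g per mole.
84.255/264.152 = 0.3190 → 31.90%.

31.90 mass %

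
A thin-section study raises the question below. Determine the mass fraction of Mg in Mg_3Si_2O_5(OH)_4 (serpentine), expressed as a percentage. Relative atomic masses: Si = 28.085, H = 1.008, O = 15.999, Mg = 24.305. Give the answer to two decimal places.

26.31 mass %

Molar mass of Mg_3Si_2O_5(OH)_4: 3×24.305 + 2×28.085 + 9×15.999 + 4×1.008 = 277.108 g/mol.
Mass of Mg per formula unit: 3 × 24.305 = 72.915 g.
Weight fraction Mg = 72.915 / 277.108 = 0.2631.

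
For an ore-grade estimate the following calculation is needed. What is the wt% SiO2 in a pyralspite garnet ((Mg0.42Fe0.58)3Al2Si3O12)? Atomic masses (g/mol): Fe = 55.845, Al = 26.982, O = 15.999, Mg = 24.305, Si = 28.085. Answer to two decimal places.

39.36 wt%

M((Mg0.42Fe0.58)3Al2Si3O12) = 458.002 g/mol; M(SiO2) = 60.083 g/mol.
Moles SiO2 per formula unit = 3 Si ÷ 1 = 3.0000.
SiO2 fraction = (3.0000 × 60.083) / 458.002 = 180.249/458.002 = 0.3936.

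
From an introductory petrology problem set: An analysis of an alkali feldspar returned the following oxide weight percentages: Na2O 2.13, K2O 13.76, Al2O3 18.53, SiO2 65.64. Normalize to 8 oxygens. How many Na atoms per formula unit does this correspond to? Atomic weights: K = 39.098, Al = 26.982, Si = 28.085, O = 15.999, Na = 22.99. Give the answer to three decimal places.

Na2O (M=61.979): mol = 0.03437; Na = 0.06874, O = 0.03437.
K2O (M=94.195): mol = 0.14608; K = 0.29216, O = 0.14608.
Al2O3 (M=101.961): mol = 0.18174; Al = 0.36348, O = 0.54522.
SiO2 (M=60.083): mol = 1.09249; Si = 1.09249, O = 2.18498.
ΣO = 2.91065; factor = 8/ΣO = 2.74853.
Na apfu = 0.06874 × 2.74853 = 0.189.

0.189 Na apfu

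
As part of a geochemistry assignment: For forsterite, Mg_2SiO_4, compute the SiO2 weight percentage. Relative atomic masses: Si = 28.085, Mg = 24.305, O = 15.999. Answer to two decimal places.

Molar mass of Mg_2SiO_4 = 2·24.305 + 1·28.085 + 4·15.999 = 140.691 g/mol.
Each formula unit contains 1 Si, equivalent to 1/1 = 1.0000 mol SiO2.
M(SiO2) = 1×28.085 + 2×15.999 = 60.083 g/mol.
Mass of SiO2 per formula unit = 1.0000 × 60.083 = 60.083 g.
SiO2 wt% = 60.083 / 140.691 × 100 = 42.71%.

42.71 wt%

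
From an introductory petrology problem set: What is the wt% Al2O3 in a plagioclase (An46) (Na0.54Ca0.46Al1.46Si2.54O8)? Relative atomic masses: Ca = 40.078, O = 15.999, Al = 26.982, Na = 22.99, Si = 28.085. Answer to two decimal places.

27.61 wt%

Molar mass of Na0.54Ca0.46Al1.46Si2.54O8 = 0.54×22.99 + 0.46×40.078 + 1.46×26.982 + 2.54×28.085 + 8×15.999 = 269.572 g/mol.
Each formula unit contains 1.46 Al, equivalent to 1.46/2 = 0.7300 mol Al2O3.
M(Al2O3) = 2×26.982 + 3×15.999 = 101.961 g/mol.
Mass of Al2O3 per formula unit = 0.7300 × 101.961 = 74.432 g.
Al2O3 wt% = 74.432 / 269.572 × 100 = 27.61%.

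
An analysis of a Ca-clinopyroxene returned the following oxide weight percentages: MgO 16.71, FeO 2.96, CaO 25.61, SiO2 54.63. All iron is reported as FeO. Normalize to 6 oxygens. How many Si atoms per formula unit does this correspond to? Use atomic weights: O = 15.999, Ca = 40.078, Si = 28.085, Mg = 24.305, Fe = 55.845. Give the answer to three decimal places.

1.998 Si apfu

MgO: 16.71/40.304 = 0.41460 mol → 0.41460 mol Mg, 0.41460 mol O.
FeO: 2.96/71.844 = 0.04120 mol → 0.04120 mol Fe, 0.04120 mol O.
CaO: 25.61/56.077 = 0.45669 mol → 0.45669 mol Ca, 0.45669 mol O.
SiO2: 54.63/60.083 = 0.90924 mol → 0.90924 mol Si, 1.81848 mol O.
Total oxygen = 2.73097 mol. Normalization factor = 6/2.73097 = 2.19702.
Si per 6 O = 0.90924 × 2.19702 = 1.998.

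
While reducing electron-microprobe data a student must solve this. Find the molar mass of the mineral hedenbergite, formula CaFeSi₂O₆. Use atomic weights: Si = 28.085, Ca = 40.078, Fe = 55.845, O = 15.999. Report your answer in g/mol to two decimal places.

The formula mass is the sum 1*40.078 + 1*55.845 + 2*28.085 + 6*15.999.

248.09 g/mol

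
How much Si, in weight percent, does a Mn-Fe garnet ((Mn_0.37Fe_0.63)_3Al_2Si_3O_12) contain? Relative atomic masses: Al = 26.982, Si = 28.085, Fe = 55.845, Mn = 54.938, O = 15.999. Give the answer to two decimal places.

M((Mn_0.37Fe_0.63)_3Al_2Si_3O_12) = 496.735 g/mol.
Si contributes 3 × 28.085 = 84.255 g per mole.
84.255/496.735 = 0.1696 → 16.96%.

16.96 weight percent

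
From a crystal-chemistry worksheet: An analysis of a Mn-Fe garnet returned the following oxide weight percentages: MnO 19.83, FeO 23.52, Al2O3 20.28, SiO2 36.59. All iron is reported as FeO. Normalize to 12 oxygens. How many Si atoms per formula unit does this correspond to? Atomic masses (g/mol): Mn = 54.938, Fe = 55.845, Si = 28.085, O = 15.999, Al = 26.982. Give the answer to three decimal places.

19.83 wt% MnO ÷ 70.937 g/mol = 0.27954 mol, giving 0.27954 Mn and 0.27954 O.
23.52 wt% FeO ÷ 71.844 g/mol = 0.32738 mol, giving 0.32738 Fe and 0.32738 O.
20.28 wt% Al2O3 ÷ 101.961 g/mol = 0.19890 mol, giving 0.39780 Al and 0.59670 O.
36.59 wt% SiO2 ÷ 60.083 g/mol = 0.60899 mol, giving 0.60899 Si and 1.21798 O.
Oxygen sums to 2.42160; scaling by 12/2.42160 = 4.95540 puts the formula on 12 O.
Si: 0.60899 × 4.95540 = 3.018 atoms per formula unit.

3.018 Si apfu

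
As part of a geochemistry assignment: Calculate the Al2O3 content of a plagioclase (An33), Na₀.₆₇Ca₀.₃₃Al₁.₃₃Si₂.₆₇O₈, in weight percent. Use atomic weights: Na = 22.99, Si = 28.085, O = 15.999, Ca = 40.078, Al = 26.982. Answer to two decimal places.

Formula mass = 267.494 g/mol.
1.33 Al → 0.6650 mol Al2O3 per formula unit; M(Al2O3) = 101.961, so Al2O3 mass = 67.804 g.
67.804/267.494 × 100 = 25.35 wt%.

25.35 wt%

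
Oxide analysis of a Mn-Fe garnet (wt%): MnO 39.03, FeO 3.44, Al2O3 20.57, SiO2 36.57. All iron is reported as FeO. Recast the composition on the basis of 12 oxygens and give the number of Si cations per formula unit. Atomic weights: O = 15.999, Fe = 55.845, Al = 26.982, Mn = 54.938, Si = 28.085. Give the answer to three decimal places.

3.017 Si apfu

39.03 wt% MnO ÷ 70.937 g/mol = 0.55021 mol, giving 0.55021 Mn and 0.55021 O.
3.44 wt% FeO ÷ 71.844 g/mol = 0.04788 mol, giving 0.04788 Fe and 0.04788 O.
20.57 wt% Al2O3 ÷ 101.961 g/mol = 0.20174 mol, giving 0.40348 Al and 0.60522 O.
36.57 wt% SiO2 ÷ 60.083 g/mol = 0.60866 mol, giving 0.60866 Si and 1.21732 O.
Oxygen sums to 2.42063; scaling by 12/2.42063 = 4.95739 puts the formula on 12 O.
Si: 0.60866 × 4.95739 = 3.017 atoms per formula unit.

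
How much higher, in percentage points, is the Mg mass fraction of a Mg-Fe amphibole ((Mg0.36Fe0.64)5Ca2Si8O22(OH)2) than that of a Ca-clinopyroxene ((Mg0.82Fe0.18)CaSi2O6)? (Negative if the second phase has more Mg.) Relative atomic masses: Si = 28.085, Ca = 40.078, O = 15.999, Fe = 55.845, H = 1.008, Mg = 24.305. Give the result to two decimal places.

-4.18 percentage points

Mg in (Mg0.36Fe0.64)5Ca2Si8O22(OH)2: molar mass 913.281 g/mol; 1.80×24.305 = 43.749 g → 4.79 wt%.
Mg in (Mg0.82Fe0.18)CaSi2O6: molar mass 222.224 g/mol; 0.82×24.305 = 19.930 g → 8.97 wt%.
Difference = 4.79 − 8.97 = -4.18 percentage points.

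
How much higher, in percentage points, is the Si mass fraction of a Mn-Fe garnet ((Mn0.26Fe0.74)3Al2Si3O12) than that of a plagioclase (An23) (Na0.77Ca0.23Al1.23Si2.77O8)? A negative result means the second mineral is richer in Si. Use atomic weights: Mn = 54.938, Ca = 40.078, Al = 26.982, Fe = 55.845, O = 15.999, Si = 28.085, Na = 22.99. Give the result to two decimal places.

Si in (Mn0.26Fe0.74)3Al2Si3O12: molar mass 497.035 g/mol; 3×28.085 = 84.255 g → 16.95 wt%.
Si in Na0.77Ca0.23Al1.23Si2.77O8: molar mass 265.896 g/mol; 2.77×28.085 = 77.795 g → 29.26 wt%.
Difference = 16.95 − 29.26 = -12.31 percentage points.

-12.31 percentage points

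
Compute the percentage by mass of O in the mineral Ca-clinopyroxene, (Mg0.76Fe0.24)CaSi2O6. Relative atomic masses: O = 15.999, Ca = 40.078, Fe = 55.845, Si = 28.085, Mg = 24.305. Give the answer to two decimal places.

42.83 weight percent

M((Mg0.76Fe0.24)CaSi2O6) = 224.117 g/mol.
O contributes 6 × 15.999 = 95.994 g per mole.
95.994/224.117 = 0.4283 → 42.83%.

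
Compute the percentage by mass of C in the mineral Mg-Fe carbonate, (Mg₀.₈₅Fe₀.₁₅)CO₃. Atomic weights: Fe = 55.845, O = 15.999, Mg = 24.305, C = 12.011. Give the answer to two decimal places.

M((Mg₀.₈₅Fe₀.₁₅)CO₃) = 89.044 g/mol.
C contributes 1 × 12.011 = 12.011 g per mole.
12.011/89.044 = 0.1349 → 13.49%.

13.49 wt%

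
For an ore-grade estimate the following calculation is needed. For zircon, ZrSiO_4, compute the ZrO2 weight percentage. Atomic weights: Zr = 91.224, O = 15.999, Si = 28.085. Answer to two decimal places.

67.22 wt%

Molar mass of ZrSiO_4 = 1·91.224 + 1·28.085 + 4·15.999 = 183.305 g/mol.
Each formula unit contains 1 Zr, equivalent to 1/1 = 1.0000 mol ZrO2.
M(ZrO2) = 1×91.224 + 2×15.999 = 123.222 g/mol.
Mass of ZrO2 per formula unit = 1.0000 × 123.222 = 123.222 g.
ZrO2 wt% = 123.222 / 183.305 × 100 = 67.22%.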